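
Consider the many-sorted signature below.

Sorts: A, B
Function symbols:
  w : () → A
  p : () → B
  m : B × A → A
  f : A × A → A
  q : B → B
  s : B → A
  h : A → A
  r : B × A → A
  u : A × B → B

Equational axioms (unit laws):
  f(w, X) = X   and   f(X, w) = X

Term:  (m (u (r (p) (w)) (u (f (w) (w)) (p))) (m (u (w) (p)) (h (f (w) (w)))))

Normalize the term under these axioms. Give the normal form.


1. (m (u (r (p) (w)) (u (f (w) (w)) (p))) (m (u (w) (p)) (h (f (w) (w)))))  →  (m (u (r (p) (w)) (u (w) (p))) (m (u (w) (p)) (h (f (w) (w)))))
2. (m (u (r (p) (w)) (u (w) (p))) (m (u (w) (p)) (h (f (w) (w)))))  →  (m (u (r (p) (w)) (u (w) (p))) (m (u (w) (p)) (h (w))))

normal form = (m (u (r (p) (w)) (u (w) (p))) (m (u (w) (p)) (h (w))))


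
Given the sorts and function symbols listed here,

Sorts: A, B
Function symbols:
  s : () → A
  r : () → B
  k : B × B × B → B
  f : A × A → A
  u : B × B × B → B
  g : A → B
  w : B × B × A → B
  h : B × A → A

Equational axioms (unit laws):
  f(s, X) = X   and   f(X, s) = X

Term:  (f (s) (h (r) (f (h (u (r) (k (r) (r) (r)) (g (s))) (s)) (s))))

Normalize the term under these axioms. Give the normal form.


1. (f (s) (h (r) (f (h (u (r) (k (r) (r) (r)) (g (s))) (s)) (s))))  →  (h (r) (f (h (u (r) (k (r) (r) (r)) (g (s))) (s)) (s)))
2. (h (r) (f (h (u (r) (k (r) (r) (r)) (g (s))) (s)) (s)))  →  (h (r) (h (u (r) (k (r) (r) (r)) (g (s))) (s)))

normal form = (h (r) (h (u (r) (k (r) (r) (r)) (g (s))) (s)))


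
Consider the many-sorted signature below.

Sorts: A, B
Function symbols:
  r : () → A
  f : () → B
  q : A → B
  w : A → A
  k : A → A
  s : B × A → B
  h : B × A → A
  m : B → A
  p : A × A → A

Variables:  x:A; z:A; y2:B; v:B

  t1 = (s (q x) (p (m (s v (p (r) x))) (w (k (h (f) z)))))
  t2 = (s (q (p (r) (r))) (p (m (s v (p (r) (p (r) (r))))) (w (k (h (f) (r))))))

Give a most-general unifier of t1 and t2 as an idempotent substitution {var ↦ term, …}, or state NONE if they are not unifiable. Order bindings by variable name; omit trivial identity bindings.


{x ↦ (p (r) (r)), z ↦ (r)}


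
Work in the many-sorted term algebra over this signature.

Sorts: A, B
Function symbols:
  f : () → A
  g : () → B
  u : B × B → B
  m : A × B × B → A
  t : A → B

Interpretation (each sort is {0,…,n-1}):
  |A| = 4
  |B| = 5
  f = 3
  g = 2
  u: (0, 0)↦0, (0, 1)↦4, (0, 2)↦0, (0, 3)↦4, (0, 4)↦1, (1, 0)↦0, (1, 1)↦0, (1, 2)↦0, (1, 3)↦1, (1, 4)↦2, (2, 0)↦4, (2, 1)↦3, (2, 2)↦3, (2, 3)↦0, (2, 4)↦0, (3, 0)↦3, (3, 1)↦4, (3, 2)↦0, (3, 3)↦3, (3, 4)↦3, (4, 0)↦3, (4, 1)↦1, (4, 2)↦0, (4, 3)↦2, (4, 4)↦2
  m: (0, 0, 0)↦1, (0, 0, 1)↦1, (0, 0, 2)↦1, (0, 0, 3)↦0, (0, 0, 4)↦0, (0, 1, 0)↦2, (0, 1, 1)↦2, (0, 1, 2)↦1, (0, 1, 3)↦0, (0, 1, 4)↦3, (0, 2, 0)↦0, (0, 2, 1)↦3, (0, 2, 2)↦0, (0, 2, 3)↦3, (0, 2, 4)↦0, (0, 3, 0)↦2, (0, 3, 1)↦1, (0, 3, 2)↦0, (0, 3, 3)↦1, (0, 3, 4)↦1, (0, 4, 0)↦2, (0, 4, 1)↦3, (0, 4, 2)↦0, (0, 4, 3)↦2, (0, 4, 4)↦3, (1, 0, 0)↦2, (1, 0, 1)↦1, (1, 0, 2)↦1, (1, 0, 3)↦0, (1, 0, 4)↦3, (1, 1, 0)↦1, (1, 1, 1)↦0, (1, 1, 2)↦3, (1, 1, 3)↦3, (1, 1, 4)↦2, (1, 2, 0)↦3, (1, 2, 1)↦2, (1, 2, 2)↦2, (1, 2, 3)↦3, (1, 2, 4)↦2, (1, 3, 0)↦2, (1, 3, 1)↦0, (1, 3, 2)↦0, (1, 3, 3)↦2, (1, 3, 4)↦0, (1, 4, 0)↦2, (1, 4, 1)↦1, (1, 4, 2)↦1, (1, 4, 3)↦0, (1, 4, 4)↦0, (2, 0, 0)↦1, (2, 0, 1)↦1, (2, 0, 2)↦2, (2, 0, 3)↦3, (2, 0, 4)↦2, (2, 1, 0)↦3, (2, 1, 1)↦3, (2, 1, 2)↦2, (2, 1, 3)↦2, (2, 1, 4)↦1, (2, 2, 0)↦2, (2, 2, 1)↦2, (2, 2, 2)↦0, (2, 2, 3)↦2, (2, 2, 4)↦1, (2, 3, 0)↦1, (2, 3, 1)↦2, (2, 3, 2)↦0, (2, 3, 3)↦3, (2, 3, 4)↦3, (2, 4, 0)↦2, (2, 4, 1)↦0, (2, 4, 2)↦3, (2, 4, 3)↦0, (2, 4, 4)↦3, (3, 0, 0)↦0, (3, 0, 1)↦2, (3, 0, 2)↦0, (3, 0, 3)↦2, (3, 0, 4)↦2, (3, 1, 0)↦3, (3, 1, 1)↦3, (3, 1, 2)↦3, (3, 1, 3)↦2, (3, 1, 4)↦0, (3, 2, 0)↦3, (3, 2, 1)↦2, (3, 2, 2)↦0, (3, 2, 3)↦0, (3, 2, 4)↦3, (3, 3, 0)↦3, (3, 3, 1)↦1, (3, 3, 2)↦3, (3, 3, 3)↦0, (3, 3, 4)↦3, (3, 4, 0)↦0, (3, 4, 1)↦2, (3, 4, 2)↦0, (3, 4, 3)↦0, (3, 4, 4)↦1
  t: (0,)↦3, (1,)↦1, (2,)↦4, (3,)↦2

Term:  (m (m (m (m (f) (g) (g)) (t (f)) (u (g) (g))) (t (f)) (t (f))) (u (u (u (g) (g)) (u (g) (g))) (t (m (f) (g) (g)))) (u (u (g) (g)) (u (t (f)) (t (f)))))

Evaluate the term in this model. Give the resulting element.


  f = 3
  g = 2
  g = 2
  (m (f) (g) (g)) = m(3, 2, 2) = 0
  f = 3
  (t (f)) = t(3,) = 2
  g = 2
  g = 2
  (u (g) (g)) = u(2, 2) = 3
  (m (m (f) (g) (g)) (t (f)) (u (g) (g))) = m(0, 2, 3) = 3
  f = 3
  (t (f)) = t(3,) = 2
  f = 3
  (t (f)) = t(3,) = 2
  (m (m (m (f) (g) (g)) (t (f)) (u (g) (g))) (t (f)) (t (f))) = m(3, 2, 2) = 0
  g = 2
  g = 2
  (u (g) (g)) = u(2, 2) = 3
  g = 2
  g = 2
  (u (g) (g)) = u(2, 2) = 3
  (u (u (g) (g)) (u (g) (g))) = u(3, 3) = 3
  f = 3
  g = 2
  g = 2
  (m (f) (g) (g)) = m(3, 2, 2) = 0
  (t (m (f) (g) (g))) = t(0,) = 3
  (u (u (u (g) (g)) (u (g) (g))) (t (m (f) (g) (g)))) = u(3, 3) = 3
  g = 2
  g = 2
  (u (g) (g)) = u(2, 2) = 3
  f = 3
  (t (f)) = t(3,) = 2
  f = 3
  (t (f)) = t(3,) = 2
  (u (t (f)) (t (f))) = u(2, 2) = 3
  (u (u (g) (g)) (u (t (f)) (t (f)))) = u(3, 3) = 3
  (m (m (m (m (f) (g) (g)) (t (f)) (u (g) (g))) (t (f)) (t (f))) (u (u (u (g) (g)) (u (g) (g))) (t (m (f) (g) (g)))) (u (u (g) (g)) (u (t (f)) (t (f))))) = m(0, 3, 3) = 1

value = 1


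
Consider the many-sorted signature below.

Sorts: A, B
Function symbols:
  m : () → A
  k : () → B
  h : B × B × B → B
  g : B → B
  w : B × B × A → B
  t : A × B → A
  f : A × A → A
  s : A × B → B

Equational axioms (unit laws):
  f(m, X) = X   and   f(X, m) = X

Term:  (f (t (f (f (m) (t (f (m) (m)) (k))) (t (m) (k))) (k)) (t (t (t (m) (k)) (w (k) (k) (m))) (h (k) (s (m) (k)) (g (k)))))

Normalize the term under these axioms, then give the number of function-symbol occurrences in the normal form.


size = 26

1. (f (t (f (f (m) (t (f (m) (m)) (k))) (t (m) (k))) (k)) (t (t (t (m) (k)) (w (k) (k) (m))) (h (k) (s (m) (k)) (g (k)))))  →  (f (t (f (t (f (m) (m)) (k)) (t (m) (k))) (k)) (t (t (t (m) (k)) (w (k) (k) (m))) (h (k) (s (m) (k)) (g (k)))))
2. (f (t (f (t (f (m) (m)) (k)) (t (m) (k))) (k)) (t (t (t (m) (k)) (w (k) (k) (m))) (h (k) (s (m) (k)) (g (k)))))  →  (f (t (f (t (m) (k)) (t (m) (k))) (k)) (t (t (t (m) (k)) (w (k) (k) (m))) (h (k) (s (m) (k)) (g (k)))))
normal form: (f (t (f (t (m) (k)) (t (m) (k))) (k)) (t (t (t (m) (k)) (w (k) (k) (m))) (h (k) (s (m) (k)) (g (k)))))


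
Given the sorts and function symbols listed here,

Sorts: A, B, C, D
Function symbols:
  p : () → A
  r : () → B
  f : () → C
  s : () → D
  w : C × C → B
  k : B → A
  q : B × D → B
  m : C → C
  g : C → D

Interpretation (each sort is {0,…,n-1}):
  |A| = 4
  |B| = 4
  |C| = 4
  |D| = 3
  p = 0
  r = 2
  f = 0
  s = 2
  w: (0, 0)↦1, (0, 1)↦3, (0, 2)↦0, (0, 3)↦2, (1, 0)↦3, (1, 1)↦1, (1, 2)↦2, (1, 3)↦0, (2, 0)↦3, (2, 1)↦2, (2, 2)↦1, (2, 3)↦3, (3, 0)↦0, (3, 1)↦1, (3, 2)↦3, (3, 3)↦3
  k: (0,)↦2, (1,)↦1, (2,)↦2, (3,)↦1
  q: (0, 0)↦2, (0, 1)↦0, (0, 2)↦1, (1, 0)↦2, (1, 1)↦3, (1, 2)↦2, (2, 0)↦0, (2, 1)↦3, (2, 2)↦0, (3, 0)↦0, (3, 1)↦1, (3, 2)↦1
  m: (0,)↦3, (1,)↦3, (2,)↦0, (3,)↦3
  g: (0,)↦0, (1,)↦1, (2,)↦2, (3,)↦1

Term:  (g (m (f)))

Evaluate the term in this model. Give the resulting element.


value = 1

  f = 0
  (m (f)) = m(0,) = 3
  (g (m (f))) = g(3,) = 1


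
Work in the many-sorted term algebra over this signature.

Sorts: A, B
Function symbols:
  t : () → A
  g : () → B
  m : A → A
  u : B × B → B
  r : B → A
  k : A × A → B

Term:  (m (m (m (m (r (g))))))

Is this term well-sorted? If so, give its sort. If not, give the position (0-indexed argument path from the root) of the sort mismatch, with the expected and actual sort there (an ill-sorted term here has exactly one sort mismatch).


well-sorted; sort = A

          (g) : B
        (r (g)) : A
      (m (r (g))) : A
    (m (m (r (g)))) : A
  (m (m (m (r (g))))) : A
(m (m (m (m (r (g)))))) : A


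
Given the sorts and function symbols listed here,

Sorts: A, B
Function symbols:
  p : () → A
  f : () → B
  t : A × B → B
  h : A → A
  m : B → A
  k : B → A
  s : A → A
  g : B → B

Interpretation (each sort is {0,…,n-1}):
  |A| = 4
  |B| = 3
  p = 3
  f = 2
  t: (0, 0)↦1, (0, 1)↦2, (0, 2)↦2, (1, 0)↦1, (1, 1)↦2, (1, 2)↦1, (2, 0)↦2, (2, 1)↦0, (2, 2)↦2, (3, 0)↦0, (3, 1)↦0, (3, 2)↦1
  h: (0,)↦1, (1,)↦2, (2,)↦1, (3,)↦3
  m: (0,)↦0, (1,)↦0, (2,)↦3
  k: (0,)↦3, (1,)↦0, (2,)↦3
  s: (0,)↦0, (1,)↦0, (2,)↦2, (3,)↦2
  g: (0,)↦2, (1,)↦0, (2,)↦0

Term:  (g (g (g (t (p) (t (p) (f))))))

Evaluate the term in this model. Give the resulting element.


value = 2

  p = 3
  p = 3
  f = 2
  (t (p) (f)) = t(3, 2) = 1
  (t (p) (t (p) (f))) = t(3, 1) = 0
  (g (t (p) (t (p) (f)))) = g(0,) = 2
  (g (g (t (p) (t (p) (f))))) = g(2,) = 0
  (g (g (g (t (p) (t (p) (f)))))) = g(0,) = 2


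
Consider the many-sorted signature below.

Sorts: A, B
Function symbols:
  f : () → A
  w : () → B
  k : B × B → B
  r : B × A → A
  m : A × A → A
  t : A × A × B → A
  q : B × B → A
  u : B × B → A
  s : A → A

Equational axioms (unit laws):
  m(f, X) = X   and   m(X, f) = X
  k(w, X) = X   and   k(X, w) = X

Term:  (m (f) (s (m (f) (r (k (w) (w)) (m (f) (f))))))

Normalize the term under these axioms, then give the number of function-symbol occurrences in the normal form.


1. (m (f) (s (m (f) (r (k (w) (w)) (m (f) (f))))))  →  (s (m (f) (r (k (w) (w)) (m (f) (f)))))
2. (s (m (f) (r (k (w) (w)) (m (f) (f)))))  →  (s (r (k (w) (w)) (m (f) (f))))
3. (s (r (k (w) (w)) (m (f) (f))))  →  (s (r (w) (m (f) (f))))
4. (s (r (w) (m (f) (f))))  →  (s (r (w) (f)))
normal form: (s (r (w) (f)))

size = 4


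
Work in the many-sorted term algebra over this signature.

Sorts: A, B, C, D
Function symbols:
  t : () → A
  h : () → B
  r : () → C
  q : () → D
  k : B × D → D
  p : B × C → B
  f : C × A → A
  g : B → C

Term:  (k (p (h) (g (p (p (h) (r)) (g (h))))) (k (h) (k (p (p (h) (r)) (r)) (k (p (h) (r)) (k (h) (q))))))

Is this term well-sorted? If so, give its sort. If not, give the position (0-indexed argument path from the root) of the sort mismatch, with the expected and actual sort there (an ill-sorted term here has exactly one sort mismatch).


    (h) : B
          (h) : B
          (r) : C
        (p (h) (r)) : B
          (h) : B
        (g (h)) : C
      (p (p (h) (r)) (g (h))) : B
    (g (p (p (h) (r)) (g (h)))) : C
  (p (h) (g (p (p (h) (r)) (g (h))))) : B
    (h) : B
          (h) : B
          (r) : C
        (p (h) (r)) : B
        (r) : C
      (p (p (h) (r)) (r)) : B
          (h) : B
          (r) : C
        (p (h) (r)) : B
          (h) : B
          (q) : D
        (k (h) (q)) : D
      (k (p (h) (r)) (k (h) (q))) : D
    (k (p (p (h) (r)) (r)) (k (p (h) (r)) (k (h) (q)))) : D
  (k (h) (k (p (p (h) (r)) (r)) (k (p (h) (r)) (k (h) (q))))) : D
(k (p (h) (g (p (p (h) (r)) (g (h))))) (k (h) (k (p (p (h) (r)) (r)) (k (p (h) (r)) (k (h) (q)))))) : D

well-sorted; sort = D


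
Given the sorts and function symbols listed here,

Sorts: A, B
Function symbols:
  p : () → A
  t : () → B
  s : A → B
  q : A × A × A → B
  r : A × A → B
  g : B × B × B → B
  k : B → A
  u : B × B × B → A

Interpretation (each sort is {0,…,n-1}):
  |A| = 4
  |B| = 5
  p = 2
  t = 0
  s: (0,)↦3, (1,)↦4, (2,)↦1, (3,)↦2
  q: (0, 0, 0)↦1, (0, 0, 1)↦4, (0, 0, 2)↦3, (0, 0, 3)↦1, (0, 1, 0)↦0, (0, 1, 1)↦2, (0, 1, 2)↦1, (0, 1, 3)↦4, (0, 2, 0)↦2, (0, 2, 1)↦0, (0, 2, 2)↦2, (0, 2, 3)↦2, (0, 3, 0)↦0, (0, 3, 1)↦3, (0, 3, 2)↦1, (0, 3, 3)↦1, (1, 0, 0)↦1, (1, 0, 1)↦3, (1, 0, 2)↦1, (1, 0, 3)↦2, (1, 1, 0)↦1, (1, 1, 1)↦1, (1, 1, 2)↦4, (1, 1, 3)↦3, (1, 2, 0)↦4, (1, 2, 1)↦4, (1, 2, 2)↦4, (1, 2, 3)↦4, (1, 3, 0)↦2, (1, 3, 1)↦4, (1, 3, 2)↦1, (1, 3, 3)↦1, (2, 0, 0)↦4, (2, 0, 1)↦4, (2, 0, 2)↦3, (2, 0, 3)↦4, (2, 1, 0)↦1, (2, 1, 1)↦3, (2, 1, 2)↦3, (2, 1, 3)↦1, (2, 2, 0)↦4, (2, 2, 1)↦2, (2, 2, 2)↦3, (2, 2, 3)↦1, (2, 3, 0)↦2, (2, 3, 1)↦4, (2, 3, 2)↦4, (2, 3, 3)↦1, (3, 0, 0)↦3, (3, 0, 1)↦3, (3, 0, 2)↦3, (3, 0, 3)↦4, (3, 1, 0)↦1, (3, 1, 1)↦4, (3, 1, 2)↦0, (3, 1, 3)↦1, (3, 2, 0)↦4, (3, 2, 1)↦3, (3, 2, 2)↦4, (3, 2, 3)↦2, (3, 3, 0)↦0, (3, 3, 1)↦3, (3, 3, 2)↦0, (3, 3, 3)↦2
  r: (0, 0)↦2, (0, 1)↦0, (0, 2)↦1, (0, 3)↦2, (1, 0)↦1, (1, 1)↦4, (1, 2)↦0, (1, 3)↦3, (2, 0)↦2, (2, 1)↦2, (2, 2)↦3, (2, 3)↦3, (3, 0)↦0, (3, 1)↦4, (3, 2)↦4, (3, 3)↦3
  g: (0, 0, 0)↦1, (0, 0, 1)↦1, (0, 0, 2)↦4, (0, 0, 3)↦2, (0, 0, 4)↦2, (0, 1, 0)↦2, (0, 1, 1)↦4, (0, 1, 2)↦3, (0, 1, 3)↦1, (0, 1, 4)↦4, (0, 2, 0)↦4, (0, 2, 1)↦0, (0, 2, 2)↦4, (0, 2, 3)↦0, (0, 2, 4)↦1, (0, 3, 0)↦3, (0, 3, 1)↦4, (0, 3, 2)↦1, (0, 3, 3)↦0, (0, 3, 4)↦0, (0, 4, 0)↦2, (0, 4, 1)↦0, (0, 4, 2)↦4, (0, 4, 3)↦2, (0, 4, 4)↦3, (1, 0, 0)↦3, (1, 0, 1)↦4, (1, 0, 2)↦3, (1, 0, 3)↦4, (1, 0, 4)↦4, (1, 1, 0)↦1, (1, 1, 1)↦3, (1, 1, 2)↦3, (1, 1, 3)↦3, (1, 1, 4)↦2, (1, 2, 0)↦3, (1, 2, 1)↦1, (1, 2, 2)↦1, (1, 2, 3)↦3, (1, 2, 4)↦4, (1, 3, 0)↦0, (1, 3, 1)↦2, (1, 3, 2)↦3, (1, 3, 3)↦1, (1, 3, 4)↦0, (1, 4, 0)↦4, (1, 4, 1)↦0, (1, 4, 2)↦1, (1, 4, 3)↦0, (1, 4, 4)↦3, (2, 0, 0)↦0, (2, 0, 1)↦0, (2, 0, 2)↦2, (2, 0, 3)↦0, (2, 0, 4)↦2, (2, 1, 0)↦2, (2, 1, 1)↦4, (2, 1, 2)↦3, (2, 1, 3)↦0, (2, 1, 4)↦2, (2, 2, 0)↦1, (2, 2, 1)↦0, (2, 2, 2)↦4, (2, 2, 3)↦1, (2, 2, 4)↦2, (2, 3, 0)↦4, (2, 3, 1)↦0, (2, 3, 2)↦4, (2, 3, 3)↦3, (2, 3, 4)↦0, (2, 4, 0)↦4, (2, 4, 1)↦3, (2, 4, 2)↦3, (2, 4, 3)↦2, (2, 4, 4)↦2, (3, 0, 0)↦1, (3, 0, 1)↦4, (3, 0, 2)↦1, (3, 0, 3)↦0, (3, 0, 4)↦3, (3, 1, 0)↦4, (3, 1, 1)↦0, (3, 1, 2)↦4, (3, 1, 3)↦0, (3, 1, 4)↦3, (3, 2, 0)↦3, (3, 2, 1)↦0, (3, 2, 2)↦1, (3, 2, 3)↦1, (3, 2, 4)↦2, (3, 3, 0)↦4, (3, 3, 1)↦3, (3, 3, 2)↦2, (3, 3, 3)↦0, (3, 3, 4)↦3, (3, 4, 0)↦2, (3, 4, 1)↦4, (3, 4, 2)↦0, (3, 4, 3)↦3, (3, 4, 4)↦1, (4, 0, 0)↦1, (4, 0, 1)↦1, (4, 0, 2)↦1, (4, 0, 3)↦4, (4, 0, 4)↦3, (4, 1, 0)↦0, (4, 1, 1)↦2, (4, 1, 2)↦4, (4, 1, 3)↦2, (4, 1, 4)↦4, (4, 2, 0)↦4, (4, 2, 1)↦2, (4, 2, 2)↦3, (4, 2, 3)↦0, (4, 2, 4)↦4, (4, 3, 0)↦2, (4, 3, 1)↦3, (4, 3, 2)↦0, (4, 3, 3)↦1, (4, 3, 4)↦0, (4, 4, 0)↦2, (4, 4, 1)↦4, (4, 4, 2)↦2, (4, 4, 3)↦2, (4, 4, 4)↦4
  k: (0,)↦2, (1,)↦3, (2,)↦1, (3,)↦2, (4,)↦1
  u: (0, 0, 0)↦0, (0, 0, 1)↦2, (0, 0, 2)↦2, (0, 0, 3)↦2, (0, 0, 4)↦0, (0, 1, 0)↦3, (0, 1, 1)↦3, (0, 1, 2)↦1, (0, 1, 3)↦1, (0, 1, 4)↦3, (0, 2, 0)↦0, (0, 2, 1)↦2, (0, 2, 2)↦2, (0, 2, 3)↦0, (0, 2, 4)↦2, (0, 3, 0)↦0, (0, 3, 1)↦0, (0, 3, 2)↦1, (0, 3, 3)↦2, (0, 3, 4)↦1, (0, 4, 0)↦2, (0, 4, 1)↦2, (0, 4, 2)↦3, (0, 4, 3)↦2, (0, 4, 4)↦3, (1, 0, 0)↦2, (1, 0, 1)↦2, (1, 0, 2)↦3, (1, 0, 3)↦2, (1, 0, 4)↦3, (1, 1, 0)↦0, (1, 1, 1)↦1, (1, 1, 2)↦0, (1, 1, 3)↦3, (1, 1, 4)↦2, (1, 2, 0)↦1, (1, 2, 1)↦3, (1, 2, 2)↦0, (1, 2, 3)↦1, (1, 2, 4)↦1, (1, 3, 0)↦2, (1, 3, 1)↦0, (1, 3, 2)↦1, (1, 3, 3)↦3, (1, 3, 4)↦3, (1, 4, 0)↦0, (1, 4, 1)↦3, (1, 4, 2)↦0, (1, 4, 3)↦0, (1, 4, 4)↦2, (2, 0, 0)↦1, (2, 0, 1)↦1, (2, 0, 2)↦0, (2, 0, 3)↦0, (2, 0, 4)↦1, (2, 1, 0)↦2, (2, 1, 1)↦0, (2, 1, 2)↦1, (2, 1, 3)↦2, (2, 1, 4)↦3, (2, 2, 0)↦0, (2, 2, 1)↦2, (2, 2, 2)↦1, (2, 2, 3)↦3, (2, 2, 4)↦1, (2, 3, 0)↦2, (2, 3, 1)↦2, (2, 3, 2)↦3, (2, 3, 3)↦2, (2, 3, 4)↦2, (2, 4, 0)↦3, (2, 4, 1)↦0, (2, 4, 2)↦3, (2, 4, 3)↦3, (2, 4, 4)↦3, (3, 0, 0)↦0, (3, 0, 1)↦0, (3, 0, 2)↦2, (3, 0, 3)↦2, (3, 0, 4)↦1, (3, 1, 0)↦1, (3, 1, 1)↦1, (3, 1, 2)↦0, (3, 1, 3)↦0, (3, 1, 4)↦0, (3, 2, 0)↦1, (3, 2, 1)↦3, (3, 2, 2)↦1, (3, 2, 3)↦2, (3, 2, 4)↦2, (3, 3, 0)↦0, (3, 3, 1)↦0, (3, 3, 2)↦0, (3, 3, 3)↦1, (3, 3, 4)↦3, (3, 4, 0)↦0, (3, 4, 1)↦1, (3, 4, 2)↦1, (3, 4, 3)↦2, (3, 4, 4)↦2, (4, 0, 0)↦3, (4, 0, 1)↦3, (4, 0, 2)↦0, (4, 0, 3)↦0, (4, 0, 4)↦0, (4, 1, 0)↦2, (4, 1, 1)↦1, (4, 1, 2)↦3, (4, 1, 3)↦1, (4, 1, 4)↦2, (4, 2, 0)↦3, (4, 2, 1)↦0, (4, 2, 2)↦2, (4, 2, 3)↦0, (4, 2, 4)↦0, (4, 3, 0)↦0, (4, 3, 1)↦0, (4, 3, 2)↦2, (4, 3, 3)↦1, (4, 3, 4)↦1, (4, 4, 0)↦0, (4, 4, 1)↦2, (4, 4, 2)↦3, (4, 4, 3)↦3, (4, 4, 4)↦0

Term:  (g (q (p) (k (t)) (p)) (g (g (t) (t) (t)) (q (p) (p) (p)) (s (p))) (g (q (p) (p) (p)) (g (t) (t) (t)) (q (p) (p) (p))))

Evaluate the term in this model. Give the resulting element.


value = 3

  p = 2
  t = 0
  (k (t)) = k(0,) = 2
  p = 2
  (q (p) (k (t)) (p)) = q(2, 2, 2) = 3
  t = 0
  t = 0
  t = 0
  (g (t) (t) (t)) = g(0, 0, 0) = 1
  p = 2
  p = 2
  p = 2
  (q (p) (p) (p)) = q(2, 2, 2) = 3
  p = 2
  (s (p)) = s(2,) = 1
  (g (g (t) (t) (t)) (q (p) (p) (p)) (s (p))) = g(1, 3, 1) = 2
  p = 2
  p = 2
  p = 2
  (q (p) (p) (p)) = q(2, 2, 2) = 3
  t = 0
  t = 0
  t = 0
  (g (t) (t) (t)) = g(0, 0, 0) = 1
  p = 2
  p = 2
  p = 2
  (q (p) (p) (p)) = q(2, 2, 2) = 3
  (g (q (p) (p) (p)) (g (t) (t) (t)) (q (p) (p) (p))) = g(3, 1, 3) = 0
  (g (q (p) (k (t)) (p)) (g (g (t) (t) (t)) (q (p) (p) (p)) (s (p))) (g (q (p) (p) (p)) (g (t) (t) (t)) (q (p) (p) (p)))) = g(3, 2, 0) = 3


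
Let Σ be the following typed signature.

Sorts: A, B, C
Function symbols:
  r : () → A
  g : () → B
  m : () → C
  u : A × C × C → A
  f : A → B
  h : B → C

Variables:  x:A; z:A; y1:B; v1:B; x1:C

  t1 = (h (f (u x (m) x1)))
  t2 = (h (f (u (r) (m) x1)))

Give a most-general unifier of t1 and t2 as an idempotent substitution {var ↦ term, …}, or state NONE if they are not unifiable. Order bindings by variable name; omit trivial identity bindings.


{x ↦ (r)}


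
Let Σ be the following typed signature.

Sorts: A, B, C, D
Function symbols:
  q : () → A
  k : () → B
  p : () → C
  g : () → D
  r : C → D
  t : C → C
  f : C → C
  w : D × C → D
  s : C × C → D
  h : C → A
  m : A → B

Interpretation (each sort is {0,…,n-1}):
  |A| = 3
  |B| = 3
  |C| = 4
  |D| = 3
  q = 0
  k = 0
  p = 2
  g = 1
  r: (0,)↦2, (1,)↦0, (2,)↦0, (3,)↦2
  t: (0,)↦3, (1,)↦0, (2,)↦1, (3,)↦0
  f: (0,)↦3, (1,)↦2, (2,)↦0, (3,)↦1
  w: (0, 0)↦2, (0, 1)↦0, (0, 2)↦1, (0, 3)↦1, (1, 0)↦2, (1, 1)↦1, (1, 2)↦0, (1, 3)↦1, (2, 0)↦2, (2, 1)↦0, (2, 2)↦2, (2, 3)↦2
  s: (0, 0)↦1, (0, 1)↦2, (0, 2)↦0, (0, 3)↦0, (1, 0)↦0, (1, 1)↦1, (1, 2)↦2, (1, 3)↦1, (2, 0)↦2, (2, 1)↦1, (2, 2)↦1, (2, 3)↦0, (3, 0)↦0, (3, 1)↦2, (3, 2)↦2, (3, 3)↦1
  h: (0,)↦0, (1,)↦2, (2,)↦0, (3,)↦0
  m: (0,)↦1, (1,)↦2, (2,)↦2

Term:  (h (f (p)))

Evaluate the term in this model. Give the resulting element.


  p = 2
  (f (p)) = f(2,) = 0
  (h (f (p))) = h(0,) = 0

value = 0


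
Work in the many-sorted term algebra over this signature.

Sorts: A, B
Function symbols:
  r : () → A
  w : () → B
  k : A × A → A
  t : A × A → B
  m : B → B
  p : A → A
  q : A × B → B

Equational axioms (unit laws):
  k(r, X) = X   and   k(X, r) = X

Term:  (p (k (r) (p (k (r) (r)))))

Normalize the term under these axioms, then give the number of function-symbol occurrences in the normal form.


size = 3

1. (p (k (r) (p (k (r) (r)))))  →  (p (p (k (r) (r))))
2. (p (p (k (r) (r))))  →  (p (p (r)))
normal form: (p (p (r)))


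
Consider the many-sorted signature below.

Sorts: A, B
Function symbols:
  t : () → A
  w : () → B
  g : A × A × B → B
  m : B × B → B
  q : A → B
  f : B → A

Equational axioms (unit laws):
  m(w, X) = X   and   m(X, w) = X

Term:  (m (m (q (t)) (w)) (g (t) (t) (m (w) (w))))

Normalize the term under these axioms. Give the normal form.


normal form = (m (q (t)) (g (t) (t) (w)))

1. (m (m (q (t)) (w)) (g (t) (t) (m (w) (w))))  →  (m (q (t)) (g (t) (t) (m (w) (w))))
2. (m (q (t)) (g (t) (t) (m (w) (w))))  →  (m (q (t)) (g (t) (t) (w)))


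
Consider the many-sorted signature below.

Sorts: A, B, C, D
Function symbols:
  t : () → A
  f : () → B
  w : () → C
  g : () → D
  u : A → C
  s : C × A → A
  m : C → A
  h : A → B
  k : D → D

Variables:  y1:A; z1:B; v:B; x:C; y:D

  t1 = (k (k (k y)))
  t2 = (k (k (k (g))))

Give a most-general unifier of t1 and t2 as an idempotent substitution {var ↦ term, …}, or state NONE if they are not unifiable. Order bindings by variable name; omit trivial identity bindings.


{y ↦ (g)}


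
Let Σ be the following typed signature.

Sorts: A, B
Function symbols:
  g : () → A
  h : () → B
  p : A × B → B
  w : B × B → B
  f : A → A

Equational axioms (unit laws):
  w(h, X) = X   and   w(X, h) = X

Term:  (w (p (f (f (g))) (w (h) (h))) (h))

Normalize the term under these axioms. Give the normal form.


1. (w (p (f (f (g))) (w (h) (h))) (h))  →  (p (f (f (g))) (w (h) (h)))
2. (p (f (f (g))) (w (h) (h)))  →  (p (f (f (g))) (h))

normal form = (p (f (f (g))) (h))


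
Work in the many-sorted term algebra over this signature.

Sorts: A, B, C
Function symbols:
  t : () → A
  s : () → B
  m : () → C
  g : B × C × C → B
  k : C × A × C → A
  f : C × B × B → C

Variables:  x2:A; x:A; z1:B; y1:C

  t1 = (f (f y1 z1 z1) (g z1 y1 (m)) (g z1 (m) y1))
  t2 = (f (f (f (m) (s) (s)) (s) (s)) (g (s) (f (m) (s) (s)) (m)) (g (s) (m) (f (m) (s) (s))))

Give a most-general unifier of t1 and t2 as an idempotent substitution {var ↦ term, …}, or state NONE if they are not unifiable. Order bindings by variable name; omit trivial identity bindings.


{y1 ↦ (f (m) (s) (s)), z1 ↦ (s)}


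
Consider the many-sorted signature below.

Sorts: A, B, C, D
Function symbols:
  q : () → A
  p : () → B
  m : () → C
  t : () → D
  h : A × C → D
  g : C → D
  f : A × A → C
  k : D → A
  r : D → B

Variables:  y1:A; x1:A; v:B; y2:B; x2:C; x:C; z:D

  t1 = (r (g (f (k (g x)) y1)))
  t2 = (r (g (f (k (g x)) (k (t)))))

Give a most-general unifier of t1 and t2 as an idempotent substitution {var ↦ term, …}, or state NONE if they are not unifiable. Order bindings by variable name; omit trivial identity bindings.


{y1 ↦ (k (t))}


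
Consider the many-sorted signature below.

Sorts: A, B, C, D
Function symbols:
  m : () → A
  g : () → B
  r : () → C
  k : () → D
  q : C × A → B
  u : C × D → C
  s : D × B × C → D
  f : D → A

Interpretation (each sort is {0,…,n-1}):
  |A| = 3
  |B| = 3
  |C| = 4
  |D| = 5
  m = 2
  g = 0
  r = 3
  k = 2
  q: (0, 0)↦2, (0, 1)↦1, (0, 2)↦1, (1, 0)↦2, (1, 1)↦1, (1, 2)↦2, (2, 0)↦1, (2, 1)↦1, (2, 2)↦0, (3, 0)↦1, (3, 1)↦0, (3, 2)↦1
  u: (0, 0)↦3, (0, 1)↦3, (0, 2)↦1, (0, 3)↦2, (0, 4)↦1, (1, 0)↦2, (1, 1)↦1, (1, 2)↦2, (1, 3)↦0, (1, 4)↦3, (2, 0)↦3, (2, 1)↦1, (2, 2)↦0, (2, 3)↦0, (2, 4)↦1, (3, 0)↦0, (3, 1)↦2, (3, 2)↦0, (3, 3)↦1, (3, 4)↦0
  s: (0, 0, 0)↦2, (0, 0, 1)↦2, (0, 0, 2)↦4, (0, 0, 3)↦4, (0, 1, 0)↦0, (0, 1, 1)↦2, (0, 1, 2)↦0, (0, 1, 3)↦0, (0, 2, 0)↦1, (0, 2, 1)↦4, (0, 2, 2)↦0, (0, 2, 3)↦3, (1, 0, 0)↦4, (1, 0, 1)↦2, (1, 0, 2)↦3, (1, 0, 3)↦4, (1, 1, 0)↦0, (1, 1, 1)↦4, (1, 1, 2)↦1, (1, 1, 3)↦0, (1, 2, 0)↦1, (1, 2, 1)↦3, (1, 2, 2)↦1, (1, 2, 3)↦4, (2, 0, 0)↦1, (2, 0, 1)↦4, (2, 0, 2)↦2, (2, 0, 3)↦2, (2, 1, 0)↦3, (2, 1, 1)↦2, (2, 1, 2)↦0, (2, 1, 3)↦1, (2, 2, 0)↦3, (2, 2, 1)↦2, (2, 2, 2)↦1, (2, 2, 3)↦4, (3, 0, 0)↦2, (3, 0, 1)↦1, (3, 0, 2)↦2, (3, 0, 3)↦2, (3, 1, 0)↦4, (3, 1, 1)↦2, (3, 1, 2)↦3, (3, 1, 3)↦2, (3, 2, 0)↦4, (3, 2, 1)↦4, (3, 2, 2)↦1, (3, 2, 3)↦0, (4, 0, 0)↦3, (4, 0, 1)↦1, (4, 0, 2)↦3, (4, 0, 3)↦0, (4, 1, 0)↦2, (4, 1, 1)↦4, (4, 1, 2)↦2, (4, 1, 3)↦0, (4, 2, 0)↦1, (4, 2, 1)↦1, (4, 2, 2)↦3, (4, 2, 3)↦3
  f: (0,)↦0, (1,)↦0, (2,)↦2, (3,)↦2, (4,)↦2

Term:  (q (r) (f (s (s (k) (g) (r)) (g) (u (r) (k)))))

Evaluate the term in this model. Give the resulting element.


value = 1

  r = 3
  k = 2
  g = 0
  r = 3
  (s (k) (g) (r)) = s(2, 0, 3) = 2
  g = 0
  r = 3
  k = 2
  (u (r) (k)) = u(3, 2) = 0
  (s (s (k) (g) (r)) (g) (u (r) (k))) = s(2, 0, 0) = 1
  (f (s (s (k) (g) (r)) (g) (u (r) (k)))) = f(1,) = 0
  (q (r) (f (s (s (k) (g) (r)) (g) (u (r) (k))))) = q(3, 0) = 1


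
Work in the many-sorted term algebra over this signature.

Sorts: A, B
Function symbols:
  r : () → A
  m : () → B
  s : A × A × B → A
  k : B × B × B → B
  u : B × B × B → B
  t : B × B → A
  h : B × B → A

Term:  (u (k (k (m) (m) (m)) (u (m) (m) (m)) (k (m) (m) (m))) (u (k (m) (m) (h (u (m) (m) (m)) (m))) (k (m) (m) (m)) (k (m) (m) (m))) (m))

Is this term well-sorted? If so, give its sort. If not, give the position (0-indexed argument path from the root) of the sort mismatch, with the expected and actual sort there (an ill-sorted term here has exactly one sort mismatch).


ill-sorted at position [1, 0, 2]: expected B, got A

      (m) : B
      (m) : B
      (m) : B
    (k (m) (m) (m)) : B
      (m) : B
      (m) : B
      (m) : B
    (u (m) (m) (m)) : B
      (m) : B
      (m) : B
      (m) : B
    (k (m) (m) (m)) : B
  (k (k (m) (m) (m)) (u (m) (m) (m)) (k (m) (m) (m))) : B
      (m) : B
      (m) : B
          (m) : B
          (m) : B
          (m) : B
        (u (m) (m) (m)) : B
        (m) : B
      (h (u (m) (m) (m)) (m)) : A
    (k (m) (m) (h (u (m) (m) (m)) (m))) : ✗ arg 2 at [1, 0, 2] has sort A, expected B
      (m) : B
      (m) : B
      (m) : B
    (k (m) (m) (m)) : B
      (m) : B
      (m) : B
      (m) : B
    (k (m) (m) (m)) : B
  (m) : B


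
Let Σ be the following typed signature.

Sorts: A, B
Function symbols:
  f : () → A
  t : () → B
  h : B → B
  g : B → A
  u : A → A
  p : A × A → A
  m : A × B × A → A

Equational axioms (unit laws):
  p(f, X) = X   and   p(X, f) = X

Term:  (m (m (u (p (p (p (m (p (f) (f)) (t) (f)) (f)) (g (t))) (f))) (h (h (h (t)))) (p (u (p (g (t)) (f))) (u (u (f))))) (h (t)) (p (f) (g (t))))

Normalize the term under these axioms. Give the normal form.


1. (m (m (u (p (p (p (m (p (f) (f)) (t) (f)) (f)) (g (t))) (f))) (h (h (h (t)))) (p (u (p (g (t)) (f))) (u (u (f))))) (h (t)) (p (f) (g (t))))  →  (m (m (u (p (p (m (p (f) (f)) (t) (f)) (f)) (g (t)))) (h (h (h (t)))) (p (u (p (g (t)) (f))) (u (u (f))))) (h (t)) (p (f) (g (t))))
2. (m (m (u (p (p (m (p (f) (f)) (t) (f)) (f)) (g (t)))) (h (h (h (t)))) (p (u (p (g (t)) (f))) (u (u (f))))) (h (t)) (p (f) (g (t))))  →  (m (m (u (p (m (p (f) (f)) (t) (f)) (g (t)))) (h (h (h (t)))) (p (u (p (g (t)) (f))) (u (u (f))))) (h (t)) (p (f) (g (t))))
3. (m (m (u (p (m (p (f) (f)) (t) (f)) (g (t)))) (h (h (h (t)))) (p (u (p (g (t)) (f))) (u (u (f))))) (h (t)) (p (f) (g (t))))  →  (m (m (u (p (m (f) (t) (f)) (g (t)))) (h (h (h (t)))) (p (u (p (g (t)) (f))) (u (u (f))))) (h (t)) (p (f) (g (t))))
4. (m (m (u (p (m (f) (t) (f)) (g (t)))) (h (h (h (t)))) (p (u (p (g (t)) (f))) (u (u (f))))) (h (t)) (p (f) (g (t))))  →  (m (m (u (p (m (f) (t) (f)) (g (t)))) (h (h (h (t)))) (p (u (g (t))) (u (u (f))))) (h (t)) (p (f) (g (t))))
5. (m (m (u (p (m (f) (t) (f)) (g (t)))) (h (h (h (t)))) (p (u (g (t))) (u (u (f))))) (h (t)) (p (f) (g (t))))  →  (m (m (u (p (m (f) (t) (f)) (g (t)))) (h (h (h (t)))) (p (u (g (t))) (u (u (f))))) (h (t)) (g (t)))

normal form = (m (m (u (p (m (f) (t) (f)) (g (t)))) (h (h (h (t)))) (p (u (g (t))) (u (u (f))))) (h (t)) (g (t)))


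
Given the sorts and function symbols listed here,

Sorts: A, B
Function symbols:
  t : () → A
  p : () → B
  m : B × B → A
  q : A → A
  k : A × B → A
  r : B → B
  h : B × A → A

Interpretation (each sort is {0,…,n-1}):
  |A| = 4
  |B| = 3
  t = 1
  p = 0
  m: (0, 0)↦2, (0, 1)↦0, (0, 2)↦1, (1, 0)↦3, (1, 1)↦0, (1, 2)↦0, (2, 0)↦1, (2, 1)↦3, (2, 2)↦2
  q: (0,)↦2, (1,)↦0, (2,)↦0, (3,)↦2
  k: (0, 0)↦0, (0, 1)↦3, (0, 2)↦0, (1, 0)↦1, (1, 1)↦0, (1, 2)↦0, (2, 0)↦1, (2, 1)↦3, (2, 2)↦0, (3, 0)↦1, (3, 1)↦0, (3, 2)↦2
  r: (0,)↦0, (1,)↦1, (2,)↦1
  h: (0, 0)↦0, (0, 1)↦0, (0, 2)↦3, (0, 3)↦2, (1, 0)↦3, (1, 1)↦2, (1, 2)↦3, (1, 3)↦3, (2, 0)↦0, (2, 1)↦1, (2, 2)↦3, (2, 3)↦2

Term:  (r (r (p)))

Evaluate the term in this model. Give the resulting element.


  p = 0
  (r (p)) = r(0,) = 0
  (r (r (p))) = r(0,) = 0

value = 0


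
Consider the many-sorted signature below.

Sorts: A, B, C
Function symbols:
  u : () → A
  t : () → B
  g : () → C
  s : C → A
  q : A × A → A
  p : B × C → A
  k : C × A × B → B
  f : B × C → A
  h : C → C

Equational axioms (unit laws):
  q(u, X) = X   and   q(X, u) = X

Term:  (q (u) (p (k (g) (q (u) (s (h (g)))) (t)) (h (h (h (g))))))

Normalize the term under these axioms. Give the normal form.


1. (q (u) (p (k (g) (q (u) (s (h (g)))) (t)) (h (h (h (g))))))  →  (p (k (g) (q (u) (s (h (g)))) (t)) (h (h (h (g)))))
2. (p (k (g) (q (u) (s (h (g)))) (t)) (h (h (h (g)))))  →  (p (k (g) (s (h (g))) (t)) (h (h (h (g)))))

normal form = (p (k (g) (s (h (g))) (t)) (h (h (h (g)))))


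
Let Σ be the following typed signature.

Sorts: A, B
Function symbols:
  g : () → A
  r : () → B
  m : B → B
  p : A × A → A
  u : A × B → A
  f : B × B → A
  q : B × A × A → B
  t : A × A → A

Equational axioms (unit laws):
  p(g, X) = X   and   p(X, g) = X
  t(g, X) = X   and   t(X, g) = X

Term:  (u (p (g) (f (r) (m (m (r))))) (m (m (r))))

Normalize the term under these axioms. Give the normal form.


1. (u (p (g) (f (r) (m (m (r))))) (m (m (r))))  →  (u (f (r) (m (m (r)))) (m (m (r))))

normal form = (u (f (r) (m (m (r)))) (m (m (r))))


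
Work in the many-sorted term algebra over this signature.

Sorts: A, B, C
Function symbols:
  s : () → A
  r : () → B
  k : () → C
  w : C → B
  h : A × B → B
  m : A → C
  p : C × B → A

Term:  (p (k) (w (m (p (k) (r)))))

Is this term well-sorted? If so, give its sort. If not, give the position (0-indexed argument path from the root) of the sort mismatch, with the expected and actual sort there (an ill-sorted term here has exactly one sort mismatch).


  (k) : C
        (k) : C
        (r) : B
      (p (k) (r)) : A
    (m (p (k) (r))) : C
  (w (m (p (k) (r)))) : B
(p (k) (w (m (p (k) (r))))) : A

well-sorted; sort = A


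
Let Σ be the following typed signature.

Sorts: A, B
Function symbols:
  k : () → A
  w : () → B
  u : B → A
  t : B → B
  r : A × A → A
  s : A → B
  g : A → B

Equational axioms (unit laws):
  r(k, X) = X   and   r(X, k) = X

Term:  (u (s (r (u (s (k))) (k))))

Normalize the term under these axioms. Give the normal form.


1. (u (s (r (u (s (k))) (k))))  →  (u (s (u (s (k)))))

normal form = (u (s (u (s (k)))))


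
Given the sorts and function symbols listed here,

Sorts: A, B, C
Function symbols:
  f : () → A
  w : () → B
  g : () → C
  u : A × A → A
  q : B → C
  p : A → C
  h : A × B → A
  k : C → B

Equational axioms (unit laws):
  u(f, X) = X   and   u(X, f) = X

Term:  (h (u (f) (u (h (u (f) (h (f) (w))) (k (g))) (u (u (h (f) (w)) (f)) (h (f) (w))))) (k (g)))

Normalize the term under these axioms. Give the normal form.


1. (h (u (f) (u (h (u (f) (h (f) (w))) (k (g))) (u (u (h (f) (w)) (f)) (h (f) (w))))) (k (g)))  →  (h (u (h (u (f) (h (f) (w))) (k (g))) (u (u (h (f) (w)) (f)) (h (f) (w)))) (k (g)))
2. (h (u (h (u (f) (h (f) (w))) (k (g))) (u (u (h (f) (w)) (f)) (h (f) (w)))) (k (g)))  →  (h (u (h (h (f) (w)) (k (g))) (u (u (h (f) (w)) (f)) (h (f) (w)))) (k (g)))
3. (h (u (h (h (f) (w)) (k (g))) (u (u (h (f) (w)) (f)) (h (f) (w)))) (k (g)))  →  (h (u (h (h (f) (w)) (k (g))) (u (h (f) (w)) (h (f) (w)))) (k (g)))

normal form = (h (u (h (h (f) (w)) (k (g))) (u (h (f) (w)) (h (f) (w)))) (k (g)))


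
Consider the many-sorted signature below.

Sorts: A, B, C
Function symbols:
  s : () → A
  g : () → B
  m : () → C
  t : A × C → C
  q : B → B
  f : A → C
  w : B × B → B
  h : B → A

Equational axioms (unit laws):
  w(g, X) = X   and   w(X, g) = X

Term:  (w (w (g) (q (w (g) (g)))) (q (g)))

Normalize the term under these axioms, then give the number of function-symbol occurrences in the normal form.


size = 5

1. (w (w (g) (q (w (g) (g)))) (q (g)))  →  (w (q (w (g) (g))) (q (g)))
2. (w (q (w (g) (g))) (q (g)))  →  (w (q (g)) (q (g)))
normal form: (w (q (g)) (q (g)))


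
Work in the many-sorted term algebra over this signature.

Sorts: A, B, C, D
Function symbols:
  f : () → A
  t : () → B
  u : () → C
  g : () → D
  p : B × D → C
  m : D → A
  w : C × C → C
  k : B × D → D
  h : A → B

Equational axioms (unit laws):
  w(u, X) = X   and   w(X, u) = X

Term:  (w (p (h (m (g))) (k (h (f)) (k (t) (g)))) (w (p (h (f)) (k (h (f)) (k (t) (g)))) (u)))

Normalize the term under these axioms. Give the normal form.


1. (w (p (h (m (g))) (k (h (f)) (k (t) (g)))) (w (p (h (f)) (k (h (f)) (k (t) (g)))) (u)))  →  (w (p (h (m (g))) (k (h (f)) (k (t) (g)))) (p (h (f)) (k (h (f)) (k (t) (g)))))

normal form = (w (p (h (m (g))) (k (h (f)) (k (t) (g)))) (p (h (f)) (k (h (f)) (k (t) (g)))))


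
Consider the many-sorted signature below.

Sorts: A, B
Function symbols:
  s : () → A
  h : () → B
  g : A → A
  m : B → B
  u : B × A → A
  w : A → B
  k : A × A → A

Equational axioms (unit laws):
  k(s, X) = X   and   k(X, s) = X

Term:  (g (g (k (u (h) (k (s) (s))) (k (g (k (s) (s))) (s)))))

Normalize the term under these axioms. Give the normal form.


normal form = (g (g (k (u (h) (s)) (g (s)))))

1. (g (g (k (u (h) (k (s) (s))) (k (g (k (s) (s))) (s)))))  →  (g (g (k (u (h) (s)) (k (g (k (s) (s))) (s)))))
2. (g (g (k (u (h) (s)) (k (g (k (s) (s))) (s)))))  →  (g (g (k (u (h) (s)) (g (k (s) (s))))))
3. (g (g (k (u (h) (s)) (g (k (s) (s))))))  →  (g (g (k (u (h) (s)) (g (s)))))


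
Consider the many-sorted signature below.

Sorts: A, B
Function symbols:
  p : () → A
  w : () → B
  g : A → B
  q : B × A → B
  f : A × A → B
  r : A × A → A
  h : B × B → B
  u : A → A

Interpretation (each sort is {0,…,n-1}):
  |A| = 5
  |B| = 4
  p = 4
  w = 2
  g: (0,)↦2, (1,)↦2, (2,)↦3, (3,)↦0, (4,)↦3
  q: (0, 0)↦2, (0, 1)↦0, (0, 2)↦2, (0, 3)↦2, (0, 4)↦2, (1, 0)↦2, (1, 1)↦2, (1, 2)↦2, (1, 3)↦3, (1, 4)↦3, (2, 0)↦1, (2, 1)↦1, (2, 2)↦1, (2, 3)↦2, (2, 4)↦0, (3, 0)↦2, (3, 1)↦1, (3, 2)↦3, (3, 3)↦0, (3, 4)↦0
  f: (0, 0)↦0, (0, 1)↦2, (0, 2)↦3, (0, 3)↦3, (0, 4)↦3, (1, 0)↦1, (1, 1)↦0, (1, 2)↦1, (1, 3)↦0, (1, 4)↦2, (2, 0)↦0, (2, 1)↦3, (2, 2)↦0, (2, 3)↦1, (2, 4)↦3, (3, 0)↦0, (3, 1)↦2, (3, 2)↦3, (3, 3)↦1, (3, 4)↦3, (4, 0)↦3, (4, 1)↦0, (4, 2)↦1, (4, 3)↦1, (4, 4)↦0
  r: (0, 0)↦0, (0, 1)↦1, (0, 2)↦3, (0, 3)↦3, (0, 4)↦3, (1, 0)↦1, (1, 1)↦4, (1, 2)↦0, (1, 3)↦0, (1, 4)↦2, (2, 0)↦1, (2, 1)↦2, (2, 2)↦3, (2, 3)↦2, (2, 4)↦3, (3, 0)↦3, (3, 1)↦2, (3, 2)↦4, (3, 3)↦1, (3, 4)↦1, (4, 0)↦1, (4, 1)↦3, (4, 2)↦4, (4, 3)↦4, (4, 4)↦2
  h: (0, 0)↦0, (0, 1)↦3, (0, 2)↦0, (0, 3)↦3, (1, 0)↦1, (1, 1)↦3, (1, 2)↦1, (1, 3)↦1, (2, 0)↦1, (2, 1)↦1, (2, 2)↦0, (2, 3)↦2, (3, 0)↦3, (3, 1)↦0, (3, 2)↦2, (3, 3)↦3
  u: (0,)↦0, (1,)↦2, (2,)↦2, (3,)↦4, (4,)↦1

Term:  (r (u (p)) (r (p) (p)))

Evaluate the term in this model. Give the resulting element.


value = 0

  p = 4
  (u (p)) = u(4,) = 1
  p = 4
  p = 4
  (r (p) (p)) = r(4, 4) = 2
  (r (u (p)) (r (p) (p))) = r(1, 2) = 0


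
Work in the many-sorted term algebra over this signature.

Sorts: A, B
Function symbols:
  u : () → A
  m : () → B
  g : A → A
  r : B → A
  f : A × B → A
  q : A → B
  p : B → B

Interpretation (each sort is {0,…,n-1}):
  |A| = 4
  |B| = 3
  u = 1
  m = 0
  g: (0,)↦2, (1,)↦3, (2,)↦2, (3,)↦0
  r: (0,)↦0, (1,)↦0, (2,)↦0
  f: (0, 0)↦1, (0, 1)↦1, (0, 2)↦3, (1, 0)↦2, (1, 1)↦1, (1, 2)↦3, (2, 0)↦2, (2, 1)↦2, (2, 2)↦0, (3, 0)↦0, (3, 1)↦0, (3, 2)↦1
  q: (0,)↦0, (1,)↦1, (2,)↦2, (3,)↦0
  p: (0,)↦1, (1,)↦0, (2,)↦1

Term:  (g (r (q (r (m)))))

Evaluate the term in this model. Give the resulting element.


value = 2

  m = 0
  (r (m)) = r(0,) = 0
  (q (r (m))) = q(0,) = 0
  (r (q (r (m)))) = r(0,) = 0
  (g (r (q (r (m))))) = g(0,) = 2


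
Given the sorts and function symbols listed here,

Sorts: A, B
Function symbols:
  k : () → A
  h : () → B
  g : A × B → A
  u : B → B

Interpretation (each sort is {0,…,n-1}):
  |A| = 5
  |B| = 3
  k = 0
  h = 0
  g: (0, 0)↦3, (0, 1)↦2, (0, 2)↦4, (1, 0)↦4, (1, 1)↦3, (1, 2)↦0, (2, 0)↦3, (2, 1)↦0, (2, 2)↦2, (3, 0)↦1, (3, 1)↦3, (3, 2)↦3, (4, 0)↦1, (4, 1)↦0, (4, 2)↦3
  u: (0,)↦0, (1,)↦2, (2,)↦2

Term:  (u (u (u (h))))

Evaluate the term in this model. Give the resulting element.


  h = 0
  (u (h)) = u(0,) = 0
  (u (u (h))) = u(0,) = 0
  (u (u (u (h)))) = u(0,) = 0

value = 0


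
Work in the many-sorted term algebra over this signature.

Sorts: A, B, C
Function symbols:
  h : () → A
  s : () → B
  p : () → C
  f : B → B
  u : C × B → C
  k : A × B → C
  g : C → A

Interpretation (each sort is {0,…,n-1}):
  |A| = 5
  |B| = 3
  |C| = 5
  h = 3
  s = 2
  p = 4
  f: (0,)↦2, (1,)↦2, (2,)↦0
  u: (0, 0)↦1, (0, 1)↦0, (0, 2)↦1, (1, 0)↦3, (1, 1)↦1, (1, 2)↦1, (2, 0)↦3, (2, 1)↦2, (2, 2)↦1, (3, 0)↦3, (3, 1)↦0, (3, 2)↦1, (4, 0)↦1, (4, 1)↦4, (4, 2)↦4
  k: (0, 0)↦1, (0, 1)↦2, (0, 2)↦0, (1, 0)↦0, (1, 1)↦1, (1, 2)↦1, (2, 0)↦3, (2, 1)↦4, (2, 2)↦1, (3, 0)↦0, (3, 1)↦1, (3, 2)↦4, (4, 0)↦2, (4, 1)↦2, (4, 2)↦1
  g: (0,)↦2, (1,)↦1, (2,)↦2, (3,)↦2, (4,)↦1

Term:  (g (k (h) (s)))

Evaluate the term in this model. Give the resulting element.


  h = 3
  s = 2
  (k (h) (s)) = k(3, 2) = 4
  (g (k (h) (s))) = g(4,) = 1

value = 1


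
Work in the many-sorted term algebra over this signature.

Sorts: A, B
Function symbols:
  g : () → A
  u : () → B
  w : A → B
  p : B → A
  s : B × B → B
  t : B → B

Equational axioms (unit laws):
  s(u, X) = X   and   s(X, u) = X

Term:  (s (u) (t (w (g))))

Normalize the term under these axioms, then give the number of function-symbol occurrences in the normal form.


size = 3

1. (s (u) (t (w (g))))  →  (t (w (g)))
normal form: (t (w (g)))


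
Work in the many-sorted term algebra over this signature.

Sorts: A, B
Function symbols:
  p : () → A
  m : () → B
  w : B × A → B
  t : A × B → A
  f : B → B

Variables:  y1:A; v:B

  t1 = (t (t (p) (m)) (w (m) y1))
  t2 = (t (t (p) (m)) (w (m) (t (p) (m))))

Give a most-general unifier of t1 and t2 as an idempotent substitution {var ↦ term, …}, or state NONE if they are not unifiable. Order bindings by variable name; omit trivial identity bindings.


{y1 ↦ (t (p) (m))}


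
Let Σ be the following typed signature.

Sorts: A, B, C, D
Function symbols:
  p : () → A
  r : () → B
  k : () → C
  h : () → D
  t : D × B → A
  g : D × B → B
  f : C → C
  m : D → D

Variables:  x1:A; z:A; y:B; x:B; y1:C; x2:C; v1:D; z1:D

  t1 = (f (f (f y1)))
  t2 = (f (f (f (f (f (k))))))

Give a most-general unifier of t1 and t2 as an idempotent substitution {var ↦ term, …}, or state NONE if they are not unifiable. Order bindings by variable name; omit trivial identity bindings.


{y1 ↦ (f (f (k)))}


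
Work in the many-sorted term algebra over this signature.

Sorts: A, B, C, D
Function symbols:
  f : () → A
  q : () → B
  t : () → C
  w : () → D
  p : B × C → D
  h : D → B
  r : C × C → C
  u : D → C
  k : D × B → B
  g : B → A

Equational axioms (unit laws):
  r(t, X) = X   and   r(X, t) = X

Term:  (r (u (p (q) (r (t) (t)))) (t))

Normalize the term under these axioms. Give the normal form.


1. (r (u (p (q) (r (t) (t)))) (t))  →  (u (p (q) (r (t) (t))))
2. (u (p (q) (r (t) (t))))  →  (u (p (q) (t)))

normal form = (u (p (q) (t)))


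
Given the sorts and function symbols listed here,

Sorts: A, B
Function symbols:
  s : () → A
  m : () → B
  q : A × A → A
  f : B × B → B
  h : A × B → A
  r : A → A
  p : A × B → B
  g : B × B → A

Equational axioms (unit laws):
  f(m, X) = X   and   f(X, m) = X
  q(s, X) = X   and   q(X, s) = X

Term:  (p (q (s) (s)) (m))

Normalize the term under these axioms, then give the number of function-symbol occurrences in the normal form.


1. (p (q (s) (s)) (m))  →  (p (s) (m))
normal form: (p (s) (m))

size = 3
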